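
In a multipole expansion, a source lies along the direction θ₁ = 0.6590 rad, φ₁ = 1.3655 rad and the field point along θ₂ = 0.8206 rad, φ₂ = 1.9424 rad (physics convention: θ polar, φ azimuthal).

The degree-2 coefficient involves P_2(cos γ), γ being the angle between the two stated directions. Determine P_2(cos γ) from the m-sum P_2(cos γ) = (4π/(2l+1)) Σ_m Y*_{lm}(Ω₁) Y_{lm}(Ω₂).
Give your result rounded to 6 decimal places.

Term-by-term m-sum for l=2 (normalisation 4π/5 = 2.513274):
  [-2]  conj(Y_{2,-2})(Ω₁) = (-0.132793, 0.057810) ; Y_{2,-2}(Ω₂) = (-0.152211, 0.139880) ; Δ = (0.012126, -0.027374)
  [-1]  conj(Y_{2,-1})(Ω₁) = (0.076242, 0.366143) ; Y_{2,-1}(Ω₂) = (-0.139913, -0.359018) ; Δ = (0.120785, -0.078600)
  [+0]  conj(Y_{2,0})(Ω₁) = (0.276021, -0.000000) ; Y_{2,0}(Ω₂) = (0.124416, 0.000000) ; Δ = (0.034341, 0.000000)
  [+1]  conj(Y_{2,1})(Ω₁) = (-0.076242, 0.366143) ; Y_{2,1}(Ω₂) = (0.139913, -0.359018) ; Δ = (0.120785, 0.078600)
  [+2]  conj(Y_{2,2})(Ω₁) = (-0.132793, -0.057810) ; Y_{2,2}(Ω₂) = (-0.152211, -0.139880) ; Δ = (0.012126, 0.027374)
Total Σ_m = (0.300163, -0.000000). Multiply by 2.513274: (0.754393, -0.000000). P_2(cos γ) = 0.754393

0.754393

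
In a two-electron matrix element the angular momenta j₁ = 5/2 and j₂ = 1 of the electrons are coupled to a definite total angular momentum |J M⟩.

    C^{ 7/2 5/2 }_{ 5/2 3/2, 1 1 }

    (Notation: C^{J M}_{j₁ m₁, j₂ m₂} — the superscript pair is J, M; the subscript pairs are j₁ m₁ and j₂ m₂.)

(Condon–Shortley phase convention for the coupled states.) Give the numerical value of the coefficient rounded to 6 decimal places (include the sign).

+0.845154

√[8·0!5!2!/8! · 4!1!2!0!6!1!] = √(11520/7)
  +(−1)^0/∏(0,0,1,2,4,0)! = 1/48  (running 1/48)
⟨..|..⟩ = √(11520/7)·(1/48) = +0.845154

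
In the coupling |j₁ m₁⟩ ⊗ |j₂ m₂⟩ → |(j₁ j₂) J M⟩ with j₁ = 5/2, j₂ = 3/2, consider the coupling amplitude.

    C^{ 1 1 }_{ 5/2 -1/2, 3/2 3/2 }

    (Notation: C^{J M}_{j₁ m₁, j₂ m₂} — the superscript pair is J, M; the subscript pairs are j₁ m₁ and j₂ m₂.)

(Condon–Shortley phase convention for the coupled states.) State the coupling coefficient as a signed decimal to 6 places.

√[3·3!2!0!/6! · 2!3!3!0!2!0!] = √(36/5)
  +(−1)^3/∏(3,0,0,0,2,0)! = -1/12  (running -1/12)
⟨..|..⟩ = √(36/5)·(-1/12) = -0.223607

−√(1/20) = -0.223607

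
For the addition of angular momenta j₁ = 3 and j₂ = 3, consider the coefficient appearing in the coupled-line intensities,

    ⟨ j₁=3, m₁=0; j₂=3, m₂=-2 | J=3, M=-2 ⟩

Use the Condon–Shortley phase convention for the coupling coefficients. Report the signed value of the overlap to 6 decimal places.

−√(1/6) = -0.408248

√[7·3!3!3!/10! · 3!3!1!5!1!5!] = √(216)
  +(−1)^0/∏(0,3,3,1,0,2)! = 1/72  (running 1/72)
  +(−1)^1/∏(1,2,2,0,1,3)! = -1/24  (running -1/36)
⟨..|..⟩ = √(216)·(-1/36) = -0.408248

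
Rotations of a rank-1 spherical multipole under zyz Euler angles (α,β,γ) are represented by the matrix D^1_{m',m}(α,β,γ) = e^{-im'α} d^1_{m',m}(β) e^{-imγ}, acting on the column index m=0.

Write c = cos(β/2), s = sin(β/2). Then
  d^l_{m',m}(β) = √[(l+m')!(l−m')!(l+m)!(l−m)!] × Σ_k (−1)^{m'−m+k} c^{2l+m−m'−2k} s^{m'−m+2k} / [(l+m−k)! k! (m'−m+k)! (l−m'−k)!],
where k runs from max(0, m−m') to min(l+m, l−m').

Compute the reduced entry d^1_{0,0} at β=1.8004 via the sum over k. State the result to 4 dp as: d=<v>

d=-0.2276

d^1_{0,0}(β=1.8004) via the finite sum:
With c≡cos(β/2)=0.621453 and s≡sin(β/2)=0.783451, N=[1·1·1·1]^{1/2}=1.000000
The bounds max(0,m−m')=0 and min(l+m,l−m')=1 give 2 terms
  k=0: (−1)^0·1.0000/(1)·0.6215^2·0.7835^0 = +0.386204
  k=1: (−1)^1·1.0000/(1)·0.6215^0·0.7835^2 = -0.613796
d^1_{0,0}(1.8004) = +0.386204 -0.613796 = -0.227592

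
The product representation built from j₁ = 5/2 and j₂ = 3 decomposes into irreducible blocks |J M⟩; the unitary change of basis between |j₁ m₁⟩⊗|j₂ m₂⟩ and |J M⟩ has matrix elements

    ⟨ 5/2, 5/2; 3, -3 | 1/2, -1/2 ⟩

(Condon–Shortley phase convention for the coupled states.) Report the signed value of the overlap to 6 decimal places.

+√(2/7) = +0.534522

√[2·5!0!1!/7! · 5!0!0!6!0!1!] = √(28800/7)
  +(−1)^0/∏(0,5,0,0,0,1)! = 1/120  (running 1/120)
⟨..|..⟩ = √(28800/7)·(1/120) = +0.534522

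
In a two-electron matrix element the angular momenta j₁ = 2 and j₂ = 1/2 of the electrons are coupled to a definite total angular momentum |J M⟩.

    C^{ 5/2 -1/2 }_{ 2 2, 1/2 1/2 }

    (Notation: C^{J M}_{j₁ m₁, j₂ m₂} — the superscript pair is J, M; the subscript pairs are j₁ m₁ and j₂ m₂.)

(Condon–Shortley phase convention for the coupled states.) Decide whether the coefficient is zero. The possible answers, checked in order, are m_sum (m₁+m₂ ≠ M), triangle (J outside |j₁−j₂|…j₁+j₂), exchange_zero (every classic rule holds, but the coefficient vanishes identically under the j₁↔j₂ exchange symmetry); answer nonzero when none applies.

m_sum

m-sum: m₁+m₂ = 2+1/2 = 5/2, M = -1/2  ✗ ⇒ coefficient is 0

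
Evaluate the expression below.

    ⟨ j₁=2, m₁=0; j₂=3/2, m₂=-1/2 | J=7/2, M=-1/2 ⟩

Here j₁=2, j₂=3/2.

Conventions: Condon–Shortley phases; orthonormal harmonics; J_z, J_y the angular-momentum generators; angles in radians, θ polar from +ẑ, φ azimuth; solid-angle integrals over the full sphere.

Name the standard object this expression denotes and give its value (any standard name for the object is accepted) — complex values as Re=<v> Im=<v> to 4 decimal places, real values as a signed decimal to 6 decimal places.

This is a Clebsch–Gordan (vector-coupling) coefficient.
√[8·0!4!3!/8! · 2!2!1!2!3!4!] = √(1152/35)
  +(−1)^0/∏(0,0,2,1,2,2)! = 1/8  (running 1/8)
⟨..|..⟩ = √(1152/35)·(1/8) = +0.717137

Clebsch–Gordan coefficient, +√(18/35) ≈ +0.717137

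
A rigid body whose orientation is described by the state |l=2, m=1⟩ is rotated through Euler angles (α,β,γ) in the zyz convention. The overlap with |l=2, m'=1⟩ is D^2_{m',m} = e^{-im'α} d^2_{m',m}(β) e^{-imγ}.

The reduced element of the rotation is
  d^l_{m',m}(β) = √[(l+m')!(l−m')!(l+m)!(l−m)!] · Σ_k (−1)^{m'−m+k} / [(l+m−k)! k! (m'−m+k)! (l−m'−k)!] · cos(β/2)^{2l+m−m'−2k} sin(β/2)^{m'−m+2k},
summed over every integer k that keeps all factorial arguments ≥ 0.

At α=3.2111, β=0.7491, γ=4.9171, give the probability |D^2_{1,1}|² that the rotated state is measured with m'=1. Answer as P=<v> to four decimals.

Split into d^2_{1,1}(β=0.7491) × two z-phases.
With c≡cos(β/2)=0.930672 and s≡sin(β/2)=0.365854, N=[6·1·6·1]^{1/2}=6.000000
k∈{0,1} keeps every argument non-negative
  k=0: (−1)^0·6.0000/(6)·0.9307^4·0.3659^0 = +0.750218
  k=1: (−1)^1·6.0000/(2)·0.9307^2·0.3659^2 = -0.347800
d^2_{1,1}(0.7491) = +0.750218 -0.347800 = +0.402417
|D^2_{1,1}|² = |d^2_{1,1}(β)|² = (+0.402417)² = 0.161940 (the z-rotation phases have unit modulus)

P=0.1619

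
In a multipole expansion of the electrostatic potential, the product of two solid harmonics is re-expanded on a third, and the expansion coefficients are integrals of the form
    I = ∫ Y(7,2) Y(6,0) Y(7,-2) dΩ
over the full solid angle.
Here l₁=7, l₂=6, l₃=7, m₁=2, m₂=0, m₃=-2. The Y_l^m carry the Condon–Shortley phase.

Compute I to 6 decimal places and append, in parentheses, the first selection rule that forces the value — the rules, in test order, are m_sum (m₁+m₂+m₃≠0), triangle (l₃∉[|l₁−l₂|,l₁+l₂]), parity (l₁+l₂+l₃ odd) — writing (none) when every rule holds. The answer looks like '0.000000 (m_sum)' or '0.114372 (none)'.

Rules hold: Σm=0, L=20 even, 1≤7≤13.
N = 15·13·15 = 2925
Δ = 6!·8!·6!/21! = 1/2444321880
Racah Σ t=0..6: t=0:+1/2612736000 t=1:−1/20736000 t=2:+1/1658880 t=3:−1/746496 t=4:+1/1658880 t=5:−1/20736000 t=6:+1/2612736000 = -1/4354560
⇒ 3j(7 6 7; 0 0 0)² = 1000/138567, sgn +1
Racah Σ t=0..5: t=0:+1/373248000 t=1:−1/8294400 t=2:+1/1658880 t=3:−1/1866240 t=4:+1/11612160 t=5:−1/580608000 = 1/29859840
⇒ 3j(7 6 7; 2 0 -2)² = 125/277134, sgn -1
4πI² = N·(3j₀)²·(3jₘ)² = 1562500/164109517
I = -1·√(0.00952108/4π) = -0.02752569
No selection rule forces the value: the integral is nonzero (none).

-0.027526 (none)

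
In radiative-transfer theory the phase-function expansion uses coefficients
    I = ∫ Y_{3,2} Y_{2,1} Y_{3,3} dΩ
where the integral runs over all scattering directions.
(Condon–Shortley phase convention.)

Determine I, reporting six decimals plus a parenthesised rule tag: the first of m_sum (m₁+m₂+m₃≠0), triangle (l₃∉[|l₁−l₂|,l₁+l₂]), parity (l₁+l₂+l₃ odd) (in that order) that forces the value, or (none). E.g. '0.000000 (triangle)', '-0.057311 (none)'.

2 + 1 + 3 = 6 ≠ 0: azimuthal integral kills it; I = 0

0.000000 (m_sum)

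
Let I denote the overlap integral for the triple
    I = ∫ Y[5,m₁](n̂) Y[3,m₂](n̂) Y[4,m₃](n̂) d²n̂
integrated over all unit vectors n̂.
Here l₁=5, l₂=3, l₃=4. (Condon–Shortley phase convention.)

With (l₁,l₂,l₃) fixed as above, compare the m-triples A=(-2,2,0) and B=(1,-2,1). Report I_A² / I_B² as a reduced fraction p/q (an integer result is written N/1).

l's match ⇒ only the (l;m) 3-j factors differ between A and B.
A: triangle coeff Δ(5,3,4) = 1/180180; Σ_t [3,4]: t=3:−1/576 t=4:+1/864 = -1/1728; (3j)²=5/1287 [(5 3 4; -2 2 0)], sign=-1
B: triangle coeff Δ(5,3,4) = 1/180180; Σ_t [0,1]: t=0:+1/1152 t=1:−1/432 = -5/3456; (3j)²=625/36036 [(5 3 4; 1 -2 1)], sign=+1
I_A²/I_B² = (5/1287)/(625/36036) = 28/125

28/125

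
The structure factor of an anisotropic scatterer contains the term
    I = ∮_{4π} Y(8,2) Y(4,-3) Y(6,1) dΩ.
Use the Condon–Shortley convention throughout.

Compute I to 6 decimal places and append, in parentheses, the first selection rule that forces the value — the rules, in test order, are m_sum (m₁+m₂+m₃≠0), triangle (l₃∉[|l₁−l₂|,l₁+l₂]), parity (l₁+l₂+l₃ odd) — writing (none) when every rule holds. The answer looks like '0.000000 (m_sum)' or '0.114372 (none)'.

m-sum 0 ✓  L=18 even ✓  4≤6≤12 ✓
Π(2lᵢ+1) = 17×9×13 = 1989
triangle coeff Δ(8,4,6) = 1/23279256
Σ_t [2,4]: t=2:+1/1658880 t=3:−1/518400 t=4:+1/1658880 = -1/1382400
(3j)²=504/46189 [(8 4 6; 0 0 0)], sign=-1
Σ_t [0,1]: t=0:+1/12441600 t=1:−1/3456000 = -13/62208000
(3j)²=637/42636 [(8 4 6; 2 -3 1)], sign=+1
⇒ 4πI² = 240786/742577
I = (-1)√(240786/742577/(4π)) = -0.16063491
No selection rule forces the value: the integral is nonzero (none).

-0.160635 (none)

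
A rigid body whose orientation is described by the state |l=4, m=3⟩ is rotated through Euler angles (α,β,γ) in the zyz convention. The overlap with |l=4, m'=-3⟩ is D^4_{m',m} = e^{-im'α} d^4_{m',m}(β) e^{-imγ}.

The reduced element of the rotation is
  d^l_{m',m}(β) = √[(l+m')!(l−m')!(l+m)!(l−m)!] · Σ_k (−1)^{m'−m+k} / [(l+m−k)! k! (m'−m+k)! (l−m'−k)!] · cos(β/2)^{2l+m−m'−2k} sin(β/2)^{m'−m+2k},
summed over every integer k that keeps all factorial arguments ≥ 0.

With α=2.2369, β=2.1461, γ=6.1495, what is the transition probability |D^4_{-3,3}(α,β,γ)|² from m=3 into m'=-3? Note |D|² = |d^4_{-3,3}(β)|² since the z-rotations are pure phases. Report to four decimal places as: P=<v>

D^4_{-3,3}(2.2369,2.1461,6.1495) = e^{-i·-3·2.2369}·d^4_{-3,3}(2.1461)·e^{-i·3·6.1495}. Compute d first:
With c≡cos(β/2)=0.477447 and s≡sin(β/2)=0.878661, N=[1·5040·5040·1]^{1/2}=5040.000000
k: max(0,(3)−(-3))=6 … min(4+(3),4−(-3))=7
  k=6: (−1)^0·5040.0000/(720)·0.4774^2·0.8787^6 = +0.734303
  k=7: (−1)^1·5040.0000/(5040)·0.4774^0·0.8787^8 = -0.355279
d^4_{-3,3}(2.1461) = +0.734303 -0.355279 = +0.379023
|D^4_{-3,3}|² = |d^4_{-3,3}(β)|² = (+0.379023)² = 0.143659 (the z-rotation phases have unit modulus)

P=0.1437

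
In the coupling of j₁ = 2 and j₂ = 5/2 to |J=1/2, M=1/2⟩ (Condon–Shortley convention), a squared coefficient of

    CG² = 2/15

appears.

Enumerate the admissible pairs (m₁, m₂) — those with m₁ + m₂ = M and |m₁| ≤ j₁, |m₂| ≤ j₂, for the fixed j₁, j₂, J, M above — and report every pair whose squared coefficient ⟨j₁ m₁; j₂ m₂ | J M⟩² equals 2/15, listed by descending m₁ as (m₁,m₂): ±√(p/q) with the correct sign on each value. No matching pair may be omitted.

Admissible pairs with m₁+m₂ = M = 1/2: (-2,5/2), (-1,3/2), (0,1/2), (1,-1/2), (2,-3/2)
  (m₁,m₂)=(2,-3/2): CG² = 1/15, CG = +√(1/15)
  (m₁,m₂)=(1,-1/2): CG² = 2/15, CG = −√(2/15)   ← matches the target
  (m₁,m₂)=(0,1/2): CG² = 1/5, CG = +√(1/5)
  (m₁,m₂)=(-1,3/2): CG² = 4/15, CG = −√(4/15)
  (m₁,m₂)=(-2,5/2): CG² = 1/3, CG = +√(1/3)
Pairs with CG² = 2/15: (1,-1/2): −√(2/15)

(1,-1/2): −√(2/15)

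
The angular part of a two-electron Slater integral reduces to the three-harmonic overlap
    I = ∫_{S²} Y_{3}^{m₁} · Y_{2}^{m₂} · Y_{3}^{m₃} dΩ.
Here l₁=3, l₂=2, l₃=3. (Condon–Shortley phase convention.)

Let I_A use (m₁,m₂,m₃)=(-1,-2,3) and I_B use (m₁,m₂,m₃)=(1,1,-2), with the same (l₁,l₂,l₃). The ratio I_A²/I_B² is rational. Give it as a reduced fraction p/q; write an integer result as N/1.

2/3

Same 3,2,3: normalisation and zero-m 3j drop out of the ratio.
A: Δ: 2! 4! 2! / 9! → 1/3780; sum: t=0:+1/96 = 1/96; 3j²(3 2 3; -1 -2 3) = Δ·Π!·Σ² = 1/42  (sign +1)
B: Δ: 2! 4! 2! / 9! → 1/3780; sum: t=1:−1/12 t=2:+1/48 = -1/16; 3j²(3 2 3; 1 1 -2) = Δ·Π!·Σ² = 1/28  (sign +1)
I_A²/I_B² = (1/42)/(1/28) = 2/3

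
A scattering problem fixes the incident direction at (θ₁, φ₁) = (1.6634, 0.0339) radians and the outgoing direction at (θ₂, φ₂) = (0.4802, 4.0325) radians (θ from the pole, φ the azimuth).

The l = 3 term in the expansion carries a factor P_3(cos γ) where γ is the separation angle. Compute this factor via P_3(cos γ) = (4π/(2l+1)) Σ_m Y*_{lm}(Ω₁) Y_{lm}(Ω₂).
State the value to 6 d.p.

Addition theorem: P_3(cos γ) = (4π/7) Σ_m Y*_{lm}(Ω₁) Y_{lm}(Ω₂), m = −3…3:
  term(m=-3) = +0.014258+0.009150i   from Y*(Ω₁)=+0.409756+0.041816i, Y(Ω₂)=+0.036692+0.018586i
  term(m=-2) = +0.002587+0.017938i   from Y*(Ω₁)=-0.093481-0.006348i, Y(Ω₂)=-0.040515-0.189139i
  term(m=-1) = +0.088308-0.101956i   from Y*(Ω₁)=-0.307860-0.010440i, Y(Ω₂)=-0.275298+0.340514i
  term(m=+0) = +0.031512+0.000000i   from Y*(Ω₁)=+0.102049-0.000000i, Y(Ω₂)=+0.308790+0.000000i
  term(m=+1) = +0.088308+0.101956i   from Y*(Ω₁)=+0.307860-0.010440i, Y(Ω₂)=+0.275298+0.340514i
  term(m=+2) = +0.002587-0.017938i   from Y*(Ω₁)=-0.093481+0.006348i, Y(Ω₂)=-0.040515+0.189139i
  term(m=+3) = +0.014258-0.009150i   from Y*(Ω₁)=-0.409756+0.041816i, Y(Ω₂)=-0.036692+0.018586i
Σ over m = +0.241817+0.000000i; ×(4π/7) → +0.434110+0.000000i. Real part: 0.434110

0.434110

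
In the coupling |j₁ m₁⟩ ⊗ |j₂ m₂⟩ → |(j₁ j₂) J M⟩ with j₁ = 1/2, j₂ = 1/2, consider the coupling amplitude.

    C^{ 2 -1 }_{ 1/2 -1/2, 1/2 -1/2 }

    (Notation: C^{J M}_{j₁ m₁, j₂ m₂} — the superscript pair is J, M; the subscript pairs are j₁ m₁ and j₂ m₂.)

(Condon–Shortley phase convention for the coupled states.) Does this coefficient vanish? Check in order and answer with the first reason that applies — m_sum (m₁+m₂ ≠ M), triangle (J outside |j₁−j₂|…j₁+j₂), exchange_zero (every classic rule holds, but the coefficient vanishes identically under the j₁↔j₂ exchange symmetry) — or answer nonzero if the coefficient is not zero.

m-sum: m₁+m₂ = -1/2+(-1/2) = -1, M = -1  ✓
triangle: need |j₁−j₂| ≤ J ≤ j₁+j₂, i.e. J ∈ [0, 1]; J = 2 is outside ✗ ⇒ coefficient is 0

triangle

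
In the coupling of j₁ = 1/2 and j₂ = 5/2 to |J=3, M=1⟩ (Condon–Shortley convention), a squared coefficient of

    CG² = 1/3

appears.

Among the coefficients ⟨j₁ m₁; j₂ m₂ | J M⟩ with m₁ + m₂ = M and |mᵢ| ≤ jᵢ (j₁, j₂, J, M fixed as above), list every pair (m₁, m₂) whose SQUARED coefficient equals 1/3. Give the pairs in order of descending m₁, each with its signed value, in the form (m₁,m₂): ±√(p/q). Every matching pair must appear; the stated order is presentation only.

Admissible pairs with m₁+m₂ = M = 1: (-1/2,3/2), (1/2,1/2)
  (m₁,m₂)=(1/2,1/2): CG² = 2/3, CG = +√(2/3)
  (m₁,m₂)=(-1/2,3/2): CG² = 1/3, CG = +√(1/3)   ← matches the target
Pairs with CG² = 1/3: (-1/2,3/2): +√(1/3)

(-1/2,3/2): +√(1/3)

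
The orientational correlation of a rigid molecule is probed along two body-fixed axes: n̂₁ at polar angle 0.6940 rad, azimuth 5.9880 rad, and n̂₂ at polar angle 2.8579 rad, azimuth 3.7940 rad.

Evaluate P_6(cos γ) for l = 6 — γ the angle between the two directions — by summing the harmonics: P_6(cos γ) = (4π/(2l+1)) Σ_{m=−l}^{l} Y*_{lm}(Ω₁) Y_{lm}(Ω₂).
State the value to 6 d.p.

Addition theorem: P_6(cos γ) = (4π/13) Σ_m Y*_{lm}(Ω₁) Y_{lm}(Ω₂), m = −6…6:
  [-6]  conj(Y_{6,-6})(Ω₁) = -0.006582-0.032417i ; Y_{6,-6}(Ω₂) = -0.000166+0.000162i ; Δ = +0.000006+0.000004i
  [-5]  conj(Y_{6,-5})(Ω₁) = +0.013045-0.137091i ; Y_{6,-5}(Ω₂) = -0.002740+0.000332i ; Δ = +0.000010+0.000380i
  [-4]  conj(Y_{6,-4})(Ω₁) = +0.124878-0.303751i ; Y_{6,-4}(Ω₂) = -0.017247-0.010151i ; Δ = -0.005237+0.003971i
  [-3]  conj(Y_{6,-3})(Ω₁) = +0.290204-0.355048i ; Y_{6,-3}(Ω₂) = -0.036893-0.090671i ; Δ = -0.042899-0.013215i
  [-2]  conj(Y_{6,-2})(Ω₁) = +0.208760-0.139888i ; Y_{6,-2}(Ω₂) = +0.083451-0.306314i ; Δ = -0.025429-0.075620i
  [-1]  conj(Y_{6,-1})(Ω₁) = -0.233468+0.070990i ; Y_{6,-1}(Ω₂) = +0.473454-0.361723i ; Δ = -0.084857+0.118062i
  [+0]  conj(Y_{6,0})(Ω₁) = -0.335743-0.000000i ; Y_{6,0}(Ω₂) = +0.320837+0.000000i ; Δ = -0.107719-0.000000i
  [+1]  conj(Y_{6,1})(Ω₁) = +0.233468+0.070990i ; Y_{6,1}(Ω₂) = -0.473454-0.361723i ; Δ = -0.084857-0.118062i
  [+2]  conj(Y_{6,2})(Ω₁) = +0.208760+0.139888i ; Y_{6,2}(Ω₂) = +0.083451+0.306314i ; Δ = -0.025429+0.075620i
  [+3]  conj(Y_{6,3})(Ω₁) = -0.290204-0.355048i ; Y_{6,3}(Ω₂) = +0.036893-0.090671i ; Δ = -0.042899+0.013215i
  [+4]  conj(Y_{6,4})(Ω₁) = +0.124878+0.303751i ; Y_{6,4}(Ω₂) = -0.017247+0.010151i ; Δ = -0.005237-0.003971i
  [+5]  conj(Y_{6,5})(Ω₁) = -0.013045-0.137091i ; Y_{6,5}(Ω₂) = +0.002740+0.000332i ; Δ = +0.000010-0.000380i
  [+6]  conj(Y_{6,6})(Ω₁) = -0.006582+0.032417i ; Y_{6,6}(Ω₂) = -0.000166-0.000162i ; Δ = +0.000006-0.000004i
Accumulated sum -0.424531+0.000000i; after 4π/(2l+1) scaling, -0.410370+0.000000i ⇒ P_6 = -0.410370

-0.410370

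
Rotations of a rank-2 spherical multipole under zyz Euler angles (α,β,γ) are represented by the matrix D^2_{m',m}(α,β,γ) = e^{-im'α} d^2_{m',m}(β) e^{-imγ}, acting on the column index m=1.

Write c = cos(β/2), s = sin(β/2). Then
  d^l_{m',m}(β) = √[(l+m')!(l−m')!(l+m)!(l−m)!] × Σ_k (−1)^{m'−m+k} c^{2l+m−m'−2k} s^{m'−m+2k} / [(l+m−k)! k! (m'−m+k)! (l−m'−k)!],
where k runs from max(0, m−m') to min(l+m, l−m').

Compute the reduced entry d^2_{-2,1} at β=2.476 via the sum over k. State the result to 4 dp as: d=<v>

d=0.5516

d^2_{-2,1}(β=2.4760) via the finite sum:
Half-angle: c=0.326687, s=0.945133. N=√(1·24·6·1)=12.000000
k∈{3} keeps every argument non-negative
  k=3: (−1)^0·12.0000/(6)·0.3267^1·0.9451^3 = +0.551620
d^2_{-2,1}(2.4760) = +0.551620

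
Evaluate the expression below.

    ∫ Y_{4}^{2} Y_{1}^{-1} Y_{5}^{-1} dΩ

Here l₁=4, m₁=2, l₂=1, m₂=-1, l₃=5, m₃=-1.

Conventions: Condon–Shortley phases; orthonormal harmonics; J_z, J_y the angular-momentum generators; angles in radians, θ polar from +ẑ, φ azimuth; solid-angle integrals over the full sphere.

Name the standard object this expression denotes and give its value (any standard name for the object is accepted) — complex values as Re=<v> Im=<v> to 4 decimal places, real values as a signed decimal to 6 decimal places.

Gaunt coefficient, -0.120286

This is a Gaunt coefficient — the integral of a triple product of spherical harmonics over the sphere.
Checks pass: Σm=0; 10 even; l₃=5∈[3,5].
(2·4+1)(2·1+1)(2·5+1) = 297
Δ: 0! 8! 2! / 11! → 1/495
sum: t=0:+1/576 = 1/576
3j²(4 1 5; 0 0 0) = Δ·Π!·Σ² = 5/99  (sign -1)
sum: t=0:+1/2880 = 1/2880
3j²(4 1 5; 2 -1 -1) = Δ·Π!·Σ² = 2/165  (sign +1)
combine: 4πI² = 297·5/99·2/165 = 2/11
take √, sign -1: I = -0.12028562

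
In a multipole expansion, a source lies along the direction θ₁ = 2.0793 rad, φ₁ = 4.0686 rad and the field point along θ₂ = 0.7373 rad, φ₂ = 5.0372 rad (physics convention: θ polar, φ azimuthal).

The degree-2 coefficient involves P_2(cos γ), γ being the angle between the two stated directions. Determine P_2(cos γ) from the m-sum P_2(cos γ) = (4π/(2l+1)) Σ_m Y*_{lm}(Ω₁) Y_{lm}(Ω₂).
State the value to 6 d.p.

-0.498842

Addition theorem: P_2(cos γ) = (4π/5) Σ_m Y*_{lm}(Ω₁) Y_{lm}(Ω₂), m = −2…2:
  term(m=-2) = -0.01843 - 0.04804j   from Y*(Ω₁)=-0.08236 + 0.28297j, Y(Ω₂)=-0.13903 + 0.10560j
  term(m=-1) = -0.07155 + 0.10410j   from Y*(Ω₁)=0.19720 + 0.26278j, Y(Ω₂)=0.12270 + 0.36438j
  term(m=+0) = -0.01851 + 0.00000j   from Y*(Ω₁)=-0.09111 + 0.00000j, Y(Ω₂)=0.20313 + 0.00000j
  term(m=+1) = -0.07155 - 0.10410j   from Y*(Ω₁)=-0.19720 + 0.26278j, Y(Ω₂)=-0.12270 + 0.36438j
  term(m=+2) = -0.01843 + 0.04804j   from Y*(Ω₁)=-0.08236 - 0.28297j, Y(Ω₂)=-0.13903 - 0.10560j
Total Σ_m = -0.19848 + 0.00000j. Multiply by 2.513274: -0.49884 + 0.00000j. P_2(cos γ) = -0.498842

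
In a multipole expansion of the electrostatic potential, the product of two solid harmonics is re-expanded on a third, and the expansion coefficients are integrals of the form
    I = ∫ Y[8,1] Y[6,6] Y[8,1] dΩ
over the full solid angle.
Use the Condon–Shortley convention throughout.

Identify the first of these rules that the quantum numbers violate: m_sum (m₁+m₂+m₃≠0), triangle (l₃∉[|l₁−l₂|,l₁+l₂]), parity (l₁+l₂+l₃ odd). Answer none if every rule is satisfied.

azimuthal sum: 1 + 6 + 1 = 8  ✗
2 ≤ 8 ≤ 14 (triangle on l)
L = 8 + 6 + 8 = 22 (even)

m_sum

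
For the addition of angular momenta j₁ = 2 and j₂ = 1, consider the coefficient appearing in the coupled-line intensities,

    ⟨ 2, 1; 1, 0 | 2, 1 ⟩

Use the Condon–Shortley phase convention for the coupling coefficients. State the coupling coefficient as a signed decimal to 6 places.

+0.408248  (= +√(1/6))

triangle: 1!·3!·1!/6! = 6/720
(j±m)!: 3!·1!·1!·1!·3!·1! = 36
prefactor² = (2J+1)·Δ·N² = 3/2
  k=0: +1/(0!·1!·1!·1!·2!·0!) = 1/2
  k=1: −1/(1!·0!·0!·0!·3!·1!) = -1/6
Σ = 1/3  ⇒  CG² = 3/2·(1/3)² = 1/6
CG = +√(1/6) = +0.408248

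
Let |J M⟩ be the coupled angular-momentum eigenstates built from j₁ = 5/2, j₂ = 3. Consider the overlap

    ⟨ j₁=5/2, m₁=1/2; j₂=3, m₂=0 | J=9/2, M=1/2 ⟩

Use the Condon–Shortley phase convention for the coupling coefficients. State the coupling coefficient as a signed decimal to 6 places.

+√(10/231) ≈ +0.208063

triangle: 1!·4!·5!/11! = 2880/39916800
(j±m)!: 3!·2!·3!·3!·5!·4! = 1244160
prefactor² = (2J+1)·Δ·N² = 69120/77
  k=0: +1/(0!·1!·2!·3!·2!·2!) = 1/48
  k=1: −1/(1!·0!·1!·2!·3!·3!) = -1/72
Σ = 1/144  ⇒  CG² = 69120/77·(1/144)² = 10/231
CG = +√(10/231) = +0.208063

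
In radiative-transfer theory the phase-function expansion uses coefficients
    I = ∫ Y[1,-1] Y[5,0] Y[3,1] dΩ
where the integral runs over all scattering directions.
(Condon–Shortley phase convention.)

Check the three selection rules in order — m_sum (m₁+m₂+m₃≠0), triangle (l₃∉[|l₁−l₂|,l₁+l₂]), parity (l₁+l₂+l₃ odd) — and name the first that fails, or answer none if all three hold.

azimuthal sum: -1 + 0 + 1 = 0  ✓
l₃ must lie in [4,6]; have l₃=3  ✗
L = 1 + 5 + 3 = 9 (odd)

triangle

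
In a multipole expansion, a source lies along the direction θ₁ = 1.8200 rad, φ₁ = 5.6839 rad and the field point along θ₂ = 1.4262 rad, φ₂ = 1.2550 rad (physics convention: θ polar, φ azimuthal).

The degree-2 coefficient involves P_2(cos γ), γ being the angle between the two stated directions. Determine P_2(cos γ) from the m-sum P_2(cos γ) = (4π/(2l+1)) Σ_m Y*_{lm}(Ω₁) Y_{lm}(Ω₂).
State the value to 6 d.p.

Summing Y*_{l m}(θ₁,φ₁)·Y_{l m}(θ₂,φ₂) over m ∈ [−2, 2]; prefactor 4π/(2·2+1) = 2.513274:
  [-2]  conj(Y_{2,-2})(Ω₁) = (0.131939, -0.337935) ; Y_{2,-2}(Ω₂) = (-0.305284, -0.223333) ; Δ = (-0.115751, 0.073700)
  [-1]  conj(Y_{2,-1})(Ω₁) = (-0.152472, 0.104152) ; Y_{2,-1}(Ω₂) = (0.034212, -0.104710) ; Δ = (0.005689, 0.019529)
  [+0]  conj(Y_{2,0})(Ω₁) = (-0.257838, -0.000000) ; Y_{2,0}(Ω₂) = (-0.295746, 0.000000) ; Δ = (0.076255, 0.000000)
  [+1]  conj(Y_{2,1})(Ω₁) = (0.152472, 0.104152) ; Y_{2,1}(Ω₂) = (-0.034212, -0.104710) ; Δ = (0.005689, -0.019529)
  [+2]  conj(Y_{2,2})(Ω₁) = (0.131939, 0.337935) ; Y_{2,2}(Ω₂) = (-0.305284, 0.223333) ; Δ = (-0.115751, -0.073700)
Σ over m = (-0.143868, 0.000000); ×(4π/5) → (-0.361580, 0.000000). Real part: -0.361580

-0.361580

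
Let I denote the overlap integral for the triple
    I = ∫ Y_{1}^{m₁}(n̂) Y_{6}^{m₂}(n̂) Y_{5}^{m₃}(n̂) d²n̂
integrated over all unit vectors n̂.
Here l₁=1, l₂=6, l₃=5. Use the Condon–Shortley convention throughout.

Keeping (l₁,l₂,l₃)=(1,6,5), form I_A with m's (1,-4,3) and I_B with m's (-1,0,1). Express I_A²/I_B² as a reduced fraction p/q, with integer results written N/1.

l's match ⇒ only the (l;m) 3-j factors differ between A and B.
A: triangle coeff Δ(1,6,5) = 1/858; Σ_t [0,0]: t=0:+1/161280 = 1/161280; (3j)²=15/286 [(1 6 5; 1 -4 3)], sign=+1
B: triangle coeff Δ(1,6,5) = 1/858; Σ_t [2,2]: t=2:+1/34560 = 1/34560; (3j)²=5/286 [(1 6 5; -1 0 1)], sign=+1
I_A²/I_B² = (15/286)/(5/286) = 3/1

3/1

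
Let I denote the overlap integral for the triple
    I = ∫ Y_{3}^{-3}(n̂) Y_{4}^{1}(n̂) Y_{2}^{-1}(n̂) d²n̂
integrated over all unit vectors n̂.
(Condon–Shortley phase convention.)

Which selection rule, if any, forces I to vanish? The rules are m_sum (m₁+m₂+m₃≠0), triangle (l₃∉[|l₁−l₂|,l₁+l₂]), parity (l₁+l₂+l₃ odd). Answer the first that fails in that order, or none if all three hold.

m_sum

m₁+m₂+m₃ = -3 + 1 − 1 = -3  ✗
triangle: |3−4|=1 ≤ l₃=2 ≤ 3+4=7
parity: l₁+l₂+l₃ = 9 is odd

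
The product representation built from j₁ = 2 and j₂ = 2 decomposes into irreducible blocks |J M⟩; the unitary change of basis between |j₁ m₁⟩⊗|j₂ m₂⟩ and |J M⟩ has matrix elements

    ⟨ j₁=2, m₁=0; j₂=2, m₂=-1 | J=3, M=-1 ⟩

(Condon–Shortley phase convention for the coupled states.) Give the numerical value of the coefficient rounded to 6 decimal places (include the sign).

j₁+j₂−J=1  J+j₁−j₂=3  J−j₁+j₂=3  j₁+j₂+J+1=8
(j₁±m₁, j₂±m₂, J±M) = (2,2,1,3,2,4)
P² = 36/5
sum k=0..1:
  [0] +1/4 = 1/4
  [1] −1/12 = -1/12
S = 1/6
C² = P²·S² = 1/5 ; C = +0.447214

+0.447214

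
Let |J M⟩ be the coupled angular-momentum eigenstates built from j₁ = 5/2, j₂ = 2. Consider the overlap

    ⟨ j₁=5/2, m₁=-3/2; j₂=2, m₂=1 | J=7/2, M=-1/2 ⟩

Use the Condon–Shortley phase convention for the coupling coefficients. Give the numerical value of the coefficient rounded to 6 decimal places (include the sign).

j₁+j₂−J=1  J+j₁−j₂=4  J−j₁+j₂=3  j₁+j₂+J+1=9
(j₁±m₁, j₂±m₂, J±M) = (1,4,3,1,3,4)
P² = 2304/35
sum k=0..1:
  [0] +1/144 = 1/144
  [1] −1/12 = -1/12
S = -11/144
C² = P²·S² = 121/315 ; C = -0.619780

-0.619780  (= −√(121/315))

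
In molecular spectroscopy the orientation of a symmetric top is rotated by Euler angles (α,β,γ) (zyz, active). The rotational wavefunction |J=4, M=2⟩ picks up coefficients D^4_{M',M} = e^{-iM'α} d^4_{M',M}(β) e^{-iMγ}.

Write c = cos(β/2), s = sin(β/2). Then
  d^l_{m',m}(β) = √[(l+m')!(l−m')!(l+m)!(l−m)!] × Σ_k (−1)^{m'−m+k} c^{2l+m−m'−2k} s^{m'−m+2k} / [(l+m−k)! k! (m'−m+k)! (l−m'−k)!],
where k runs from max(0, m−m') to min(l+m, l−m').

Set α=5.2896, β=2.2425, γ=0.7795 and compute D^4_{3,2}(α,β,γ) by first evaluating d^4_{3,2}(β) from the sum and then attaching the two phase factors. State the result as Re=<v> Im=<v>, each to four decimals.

Re=0.0174 Im=0.1159

D^4_{3,2}(5.2896,2.2425,0.7795) = e^{-i·3·5.2896}·d^4_{3,2}(2.2425)·e^{-i·2·0.7795}. Compute d first:
c=cos(2.242500/2)=0.434557, s=sin(2.242500/2)=0.900644; N=√[5040·1·720·2]=2693.993318
Admissible k: 0..1 (factorial args all ≥0)
  k=0: (−1)^1·2693.9933/(720)·0.4346^7·0.9006^1 = -0.009862
  k=1: (−1)^2·2693.9933/(240)·0.4346^5·0.9006^3 = +0.127080
d^4_{3,2}(2.2425) = -0.009862 +0.127080 = +0.117219
Attach z-rotation phases: D = e^{-i(3)(5.2896)}·(+0.117219)·e^{-i(2)(0.7795)} = +0.017406+0.115919i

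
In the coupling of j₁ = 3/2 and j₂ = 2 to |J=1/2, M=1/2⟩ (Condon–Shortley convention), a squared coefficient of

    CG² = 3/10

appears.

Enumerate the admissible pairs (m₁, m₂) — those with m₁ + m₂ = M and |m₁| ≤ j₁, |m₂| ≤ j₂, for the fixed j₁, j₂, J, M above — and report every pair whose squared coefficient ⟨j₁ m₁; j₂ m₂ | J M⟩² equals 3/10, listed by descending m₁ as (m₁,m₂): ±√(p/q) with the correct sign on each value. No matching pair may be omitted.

(-1/2,1): +√(3/10)

Admissible pairs with m₁+m₂ = M = 1/2: (-3/2,2), (-1/2,1), (1/2,0), (3/2,-1)
  (m₁,m₂)=(3/2,-1): CG² = 1/10, CG = +√(1/10)
  (m₁,m₂)=(1/2,0): CG² = 1/5, CG = −√(1/5)
  (m₁,m₂)=(-1/2,1): CG² = 3/10, CG = +√(3/10)   ← matches the target
  (m₁,m₂)=(-3/2,2): CG² = 2/5, CG = −√(2/5)
Pairs with CG² = 3/10: (-1/2,1): +√(3/10)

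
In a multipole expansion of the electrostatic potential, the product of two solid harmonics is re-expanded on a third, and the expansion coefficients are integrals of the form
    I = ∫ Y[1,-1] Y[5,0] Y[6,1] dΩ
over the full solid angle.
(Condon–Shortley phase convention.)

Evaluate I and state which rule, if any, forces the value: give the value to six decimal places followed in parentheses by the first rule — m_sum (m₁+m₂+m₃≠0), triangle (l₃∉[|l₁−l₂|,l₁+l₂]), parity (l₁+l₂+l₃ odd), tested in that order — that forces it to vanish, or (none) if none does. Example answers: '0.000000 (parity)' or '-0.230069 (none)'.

-0.187239 (none)

Rules hold: Σm=0, L=12 even, 4≤6≤6.
N = 3·11·13 = 429
Δ = 0!·2!·10!/13! = 1/858
Racah Σ t=0..0: t=0:+1/14400 = 1/14400
⇒ 3j(1 5 6; 0 0 0)² = 6/143, sgn +1
Racah Σ t=0..0: t=0:+1/28800 = 1/28800
⇒ 3j(1 5 6; -1 0 1)² = 7/286, sgn -1
4πI² = N·(3j₀)²·(3jₘ)² = 63/143
I = -1·√(0.440559/4π) = -0.18723944
No selection rule forces the value: the integral is nonzero (none).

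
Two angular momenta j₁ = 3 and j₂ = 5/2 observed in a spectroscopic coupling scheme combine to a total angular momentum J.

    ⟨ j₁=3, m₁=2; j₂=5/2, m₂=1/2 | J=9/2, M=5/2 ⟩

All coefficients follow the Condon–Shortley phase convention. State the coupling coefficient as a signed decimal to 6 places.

+√(49/198) = +0.497468

j₁+j₂−J=1  J+j₁−j₂=5  J−j₁+j₂=4  j₁+j₂+J+1=11
(j₁±m₁, j₂±m₂, J±M) = (5,1,3,2,7,2)
P² = 115200/11
sum k=0..1:
  [0] +1/144 = 1/144
  [1] −1/480 = -1/480
S = 7/1440
C² = P²·S² = 49/198 ; C = +0.497468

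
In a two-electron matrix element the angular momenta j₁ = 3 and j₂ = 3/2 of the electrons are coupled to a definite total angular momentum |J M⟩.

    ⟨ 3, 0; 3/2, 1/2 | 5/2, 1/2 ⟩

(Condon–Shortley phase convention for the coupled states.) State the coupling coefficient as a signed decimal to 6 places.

−√(6/35) = -0.414039

triangle: 2!·4!·1!/8! = 48/40320
(j±m)!: 3!·3!·2!·1!·3!·2! = 864
prefactor² = (2J+1)·Δ·N² = 216/35
  k=1: −1/(1!·1!·2!·1!·2!·0!) = -1/4
  k=2: +1/(2!·0!·1!·0!·3!·1!) = 1/12
Σ = -1/6  ⇒  CG² = 216/35·(-1/6)² = 6/35
CG = −√(6/35) = -0.414039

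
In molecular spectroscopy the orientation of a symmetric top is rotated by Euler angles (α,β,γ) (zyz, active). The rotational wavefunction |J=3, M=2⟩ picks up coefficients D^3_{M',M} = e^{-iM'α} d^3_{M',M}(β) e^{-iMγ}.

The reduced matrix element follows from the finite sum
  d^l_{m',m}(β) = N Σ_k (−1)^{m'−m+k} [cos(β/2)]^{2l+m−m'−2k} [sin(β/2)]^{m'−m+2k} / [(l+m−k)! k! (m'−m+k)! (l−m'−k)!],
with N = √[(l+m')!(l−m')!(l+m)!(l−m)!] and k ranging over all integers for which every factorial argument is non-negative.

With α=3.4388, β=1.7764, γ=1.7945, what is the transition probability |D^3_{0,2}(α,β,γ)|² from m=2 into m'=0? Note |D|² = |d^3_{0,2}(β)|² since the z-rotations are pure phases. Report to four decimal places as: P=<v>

Split into d^3_{0,2}(β=1.7764) × two z-phases.
With c≡cos(β/2)=0.630810 and s≡sin(β/2)=0.775938, N=[6·6·120·1]^{1/2}=65.726707
Admissible k: 2..3 (factorial args all ≥0)
  k=2: (−1)^0·65.7267/(12)·0.6308^4·0.7759^2 = +0.522165
  k=3: (−1)^1·65.7267/(12)·0.6308^2·0.7759^4 = -0.790068
d^3_{0,2}(1.7764) = +0.522165 -0.790068 = -0.267903
|D^3_{0,2}|² = |d^3_{0,2}(β)|² = (-0.267903)² = 0.071772 (the z-rotation phases have unit modulus)

P=0.0718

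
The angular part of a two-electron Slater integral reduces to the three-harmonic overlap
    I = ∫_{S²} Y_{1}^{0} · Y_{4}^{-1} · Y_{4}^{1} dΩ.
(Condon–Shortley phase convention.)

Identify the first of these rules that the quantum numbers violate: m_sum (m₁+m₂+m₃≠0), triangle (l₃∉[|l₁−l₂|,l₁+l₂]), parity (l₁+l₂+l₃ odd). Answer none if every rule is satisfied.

Σmᵢ = 0  ✓
l₃∈[|l₁−l₂|,l₁+l₂]=[3,5], have l₃=4  ✓
Σlᵢ = 9 ⇒ odd  ✗

parity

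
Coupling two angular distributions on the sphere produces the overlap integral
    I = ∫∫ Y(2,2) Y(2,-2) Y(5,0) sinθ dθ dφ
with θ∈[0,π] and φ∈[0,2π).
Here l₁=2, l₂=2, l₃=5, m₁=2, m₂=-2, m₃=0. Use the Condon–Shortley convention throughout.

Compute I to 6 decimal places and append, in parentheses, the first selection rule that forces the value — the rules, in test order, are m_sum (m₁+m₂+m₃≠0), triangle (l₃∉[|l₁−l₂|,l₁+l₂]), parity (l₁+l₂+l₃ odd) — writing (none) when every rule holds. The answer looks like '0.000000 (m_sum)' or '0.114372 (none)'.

triangle: need 0≤l₃≤4, have 5; I=0

0.000000 (triangle)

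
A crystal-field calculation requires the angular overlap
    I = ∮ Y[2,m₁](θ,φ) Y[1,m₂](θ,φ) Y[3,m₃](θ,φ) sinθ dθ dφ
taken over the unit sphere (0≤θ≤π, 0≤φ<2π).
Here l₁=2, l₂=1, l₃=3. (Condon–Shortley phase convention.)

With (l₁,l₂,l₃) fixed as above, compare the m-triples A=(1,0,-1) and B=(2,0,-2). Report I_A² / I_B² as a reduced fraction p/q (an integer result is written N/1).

8/5

l's match ⇒ only the (l;m) 3-j factors differ between A and B.
A: triangle coeff Δ(2,1,3) = 1/105; Σ_t [0,0]: t=0:+1/6 = 1/6; (3j)²=8/105 [(2 1 3; 1 0 -1)], sign=+1
B: triangle coeff Δ(2,1,3) = 1/105; Σ_t [0,0]: t=0:+1/24 = 1/24; (3j)²=1/21 [(2 1 3; 2 0 -2)], sign=-1
I_A²/I_B² = (8/105)/(1/21) = 8/5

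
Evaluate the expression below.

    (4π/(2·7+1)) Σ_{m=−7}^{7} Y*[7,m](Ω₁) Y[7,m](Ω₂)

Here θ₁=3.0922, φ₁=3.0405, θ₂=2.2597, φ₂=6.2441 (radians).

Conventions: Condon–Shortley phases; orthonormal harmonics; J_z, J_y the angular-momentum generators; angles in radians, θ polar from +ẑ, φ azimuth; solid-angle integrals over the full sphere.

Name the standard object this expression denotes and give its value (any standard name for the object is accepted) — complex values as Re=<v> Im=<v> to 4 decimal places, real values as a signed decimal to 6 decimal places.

This sum is the spherical-harmonic addition theorem: it equals the Legendre polynomial P_l(cos γ) of the angle γ between the two directions.
Term-by-term m-sum for l=7 (normalisation 4π/15 = 0.837758):
  term(m=-7) = -0.000000+0.000000i   from Y*(Ω₁)=-0.000000+0.000000i, Y(Ω₂)=+0.078640+0.022069i
  term(m=-6) = +0.000000-0.000000i   from Y*(Ω₁)=-0.000000+0.000000i, Y(Ω₂)=-0.244779-0.058480i
  term(m=-5) = -0.000001+0.000000i   from Y*(Ω₁)=-0.000001+0.000001i, Y(Ω₂)=+0.419656+0.083072i
  term(m=-4) = +0.000016-0.000004i   from Y*(Ω₁)=-0.000040+0.000017i, Y(Ω₂)=-0.368721-0.058121i
  term(m=-3) = +0.000017-0.000003i   from Y*(Ω₁)=-0.001010+0.000316i, Y(Ω₂)=-0.016122-0.001899i
  term(m=-2) = -0.006501+0.000810i   from Y*(Ω₁)=-0.017752+0.003639i, Y(Ω₂)=+0.360401+0.028230i
  term(m=-1) = +0.029013-0.001801i   from Y*(Ω₁)=-0.197512+0.020035i, Y(Ω₂)=-0.146313-0.005722i
  term(m=+0) = +0.340693+0.000000i   from Y*(Ω₁)=-1.055546-0.000000i, Y(Ω₂)=-0.322765+0.000000i
  term(m=+1) = +0.029013+0.001801i   from Y*(Ω₁)=+0.197512+0.020035i, Y(Ω₂)=+0.146313-0.005722i
  term(m=+2) = -0.006501-0.000810i   from Y*(Ω₁)=-0.017752-0.003639i, Y(Ω₂)=+0.360401-0.028230i
  term(m=+3) = +0.000017+0.000003i   from Y*(Ω₁)=+0.001010+0.000316i, Y(Ω₂)=+0.016122-0.001899i
  term(m=+4) = +0.000016+0.000004i   from Y*(Ω₁)=-0.000040-0.000017i, Y(Ω₂)=-0.368721+0.058121i
  term(m=+5) = -0.000001-0.000000i   from Y*(Ω₁)=+0.000001+0.000001i, Y(Ω₂)=-0.419656+0.083072i
  term(m=+6) = +0.000000+0.000000i   from Y*(Ω₁)=-0.000000-0.000000i, Y(Ω₂)=-0.244779+0.058480i
  term(m=+7) = -0.000000-0.000000i   from Y*(Ω₁)=+0.000000+0.000000i, Y(Ω₂)=-0.078640+0.022069i
Accumulated sum +0.385782-0.000000i; after 4π/(2l+1) scaling, +0.323192-0.000000i ⇒ P_7 = 0.323192

Legendre polynomial (addition theorem), +0.323192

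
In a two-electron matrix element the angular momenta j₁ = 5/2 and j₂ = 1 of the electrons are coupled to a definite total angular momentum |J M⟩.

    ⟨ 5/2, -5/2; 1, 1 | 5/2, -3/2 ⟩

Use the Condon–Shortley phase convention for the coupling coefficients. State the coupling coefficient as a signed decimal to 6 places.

-0.534522

j₁+j₂−J=1  J+j₁−j₂=4  J−j₁+j₂=1  j₁+j₂+J+1=7
(j₁±m₁, j₂±m₂, J±M) = (0,5,2,0,1,4)
P² = 1152/7
sum k=1..1:
  [1] −1/24 = -1/24
S = -1/24
C² = P²·S² = 2/7 ; C = -0.534522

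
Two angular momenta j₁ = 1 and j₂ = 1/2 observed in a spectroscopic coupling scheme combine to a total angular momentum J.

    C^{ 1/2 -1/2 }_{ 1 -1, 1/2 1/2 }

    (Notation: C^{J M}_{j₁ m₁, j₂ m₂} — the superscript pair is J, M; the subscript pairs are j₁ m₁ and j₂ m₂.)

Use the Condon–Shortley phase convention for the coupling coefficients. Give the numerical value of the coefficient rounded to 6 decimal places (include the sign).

-0.816497  (= −√(2/3))

j₁+j₂−J=1  J+j₁−j₂=1  J−j₁+j₂=0  j₁+j₂+J+1=3
(j₁±m₁, j₂±m₂, J±M) = (0,2,1,0,0,1)
P² = 2/3
sum k=1..1:
  [1] −1/1 = -1
S = -1
C² = P²·S² = 2/3 ; C = -0.816497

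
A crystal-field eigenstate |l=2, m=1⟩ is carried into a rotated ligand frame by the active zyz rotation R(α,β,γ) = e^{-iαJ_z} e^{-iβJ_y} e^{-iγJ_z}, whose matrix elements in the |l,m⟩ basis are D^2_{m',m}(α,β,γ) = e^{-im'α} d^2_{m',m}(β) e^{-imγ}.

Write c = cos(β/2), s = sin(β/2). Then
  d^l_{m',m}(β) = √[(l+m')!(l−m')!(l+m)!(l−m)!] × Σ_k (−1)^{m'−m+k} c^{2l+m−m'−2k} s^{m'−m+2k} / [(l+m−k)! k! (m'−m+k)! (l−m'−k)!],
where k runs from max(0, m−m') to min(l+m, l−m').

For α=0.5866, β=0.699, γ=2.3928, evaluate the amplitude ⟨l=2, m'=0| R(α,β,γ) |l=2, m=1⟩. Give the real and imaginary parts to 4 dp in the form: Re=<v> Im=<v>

D^2_{0,1}(0.5866,0.6990,2.3928) = e^{-i·0·0.5866}·d^2_{0,1}(0.6990)·e^{-i·1·2.3928}. Compute d first:
With c≡cos(β/2)=0.939544 and s≡sin(β/2)=0.342428, N=[2·2·6·1]^{1/2}=4.898979
k∈{1,2} keeps every argument non-negative
  k=1: (−1)^0·4.8990/(2)·0.9395^3·0.3424^1 = +0.695659
  k=2: (−1)^1·4.8990/(2)·0.9395^1·0.3424^3 = -0.092406
d^2_{0,1}(0.6990) = +0.695659 -0.092406 = +0.603253
Attach z-rotation phases: D = e^{-i(0)(0.5866)}·(+0.603253)·e^{-i(1)(2.3928)} = -0.441890-0.410667i

Re=-0.4419 Im=-0.4107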